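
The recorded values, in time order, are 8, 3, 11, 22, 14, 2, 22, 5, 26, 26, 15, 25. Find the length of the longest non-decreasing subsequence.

6

Track the smallest tail for each achievable length (allowing ties):
8 → extends → [8]
3 → replaces 8 → [3]
11 → extends → [3, 11]
22 → extends → [3, 11, 22]
14 → replaces 22 → [3, 11, 14]
2 → replaces 3 → [2, 11, 14]
22 → extends → [2, 11, 14, 22]
5 → replaces 11 → [2, 5, 14, 22]
26 → extends → [2, 5, 14, 22, 26]
26 → extends → [2, 5, 14, 22, 26, 26]
15 → replaces 22 → [2, 5, 14, 15, 26, 26]
25 → replaces 26 → [2, 5, 14, 15, 25, 26]
Six tails, so the longest non-decreasing subsequence has length 6 (e.g. 8, 11, 22, 22, 26, 26).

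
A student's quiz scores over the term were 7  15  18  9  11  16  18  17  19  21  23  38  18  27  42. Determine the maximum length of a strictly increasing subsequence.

10

Track the smallest tail for each achievable length (strict):
7 → extends → [7]
15 → extends → [7, 15]
18 → extends → [7, 15, 18]
9 → replaces 15 → [7, 9, 18]
11 → replaces 18 → [7, 9, 11]
16 → extends → [7, 9, 11, 16]
18 → extends → [7, 9, 11, 16, 18]
17 → replaces 18 → [7, 9, 11, 16, 17]
19 → extends → [7, 9, 11, 16, 17, 19]
21 → extends → [7, 9, 11, 16, 17, 19, 21]
23 → extends → [7, 9, 11, 16, 17, 19, 21, 23]
38 → extends → [7, 9, 11, 16, 17, 19, 21, 23, 38]
18 → replaces 19 → [7, 9, 11, 16, 17, 18, 21, 23, 38]
27 → replaces 38 → [7, 9, 11, 16, 17, 18, 21, 23, 27]
42 → extends → [7, 9, 11, 16, 17, 18, 21, 23, 27, 42]
Ten tails, so the longest strictly increasing subsequence has length 10 (e.g. 7, 9, 11, 16, 18, 19, 21, 23, 38, 42).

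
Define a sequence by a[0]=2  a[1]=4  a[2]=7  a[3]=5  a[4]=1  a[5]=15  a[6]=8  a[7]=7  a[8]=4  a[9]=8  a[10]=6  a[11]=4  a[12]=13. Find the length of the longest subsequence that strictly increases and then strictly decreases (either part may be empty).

inc[i] = longest strictly increasing subsequence ending at i; dec[i] = longest strictly decreasing subsequence starting at i:
i:      0  1  2  3  4  5  6  7  8  9 10 11 12
a[i]:   2  4  7  5  1 15  8  7  4  8  6  4 13
inc:    1  2  3  3  1  4  4  4  2  5  4  2  6
dec:    2  2  3  2  1  5  4  3  1  3  2  1  1
Best peak at i=5 (value 15): inc=4, dec=5, length 4+5−1 = 8.

8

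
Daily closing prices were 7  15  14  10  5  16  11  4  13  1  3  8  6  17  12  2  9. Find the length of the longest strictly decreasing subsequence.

Negate each value so 'decreasing' becomes 'increasing', then run patience tails on the negated sequence:
-7 → extends → [-7]
-15 → replaces -7 → [-15]
-14 → extends → [-15, -14]
-10 → extends → [-15, -14, -10]
-5 → extends → [-15, -14, -10, -5]
-16 → replaces -15 → [-16, -14, -10, -5]
-11 → replaces -10 → [-16, -14, -11, -5]
-4 → extends → [-16, -14, -11, -5, -4]
-13 → replaces -11 → [-16, -14, -13, -5, -4]
-1 → extends → [-16, -14, -13, -5, -4, -1]
-3 → replaces -1 → [-16, -14, -13, -5, -4, -3]
-8 → replaces -5 → [-16, -14, -13, -8, -4, -3]
-6 → replaces -4 → [-16, -14, -13, -8, -6, -3]
-17 → replaces -16 → [-17, -14, -13, -8, -6, -3]
-12 → replaces -8 → [-17, -14, -13, -12, -6, -3]
-2 → extends → [-17, -14, -13, -12, -6, -3, -2]
-9 → replaces -6 → [-17, -14, -13, -12, -9, -3, -2]
Seven tails, so the longest strictly decreasing subsequence of the original has length 7.

7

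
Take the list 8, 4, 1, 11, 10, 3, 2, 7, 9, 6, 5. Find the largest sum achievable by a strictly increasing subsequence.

20

Let S[i] be the best sum of a strictly increasing subsequence ending at i:
i:      1  2  3  4  5  6  7  8  9 10 11
a[i]:   8  4  1 11 10  3  2  7  9  6  5
S:      8  4  1 19 18  4  3 11 20 10  9
Maximum is 20 (e.g. 1 + 3 + 7 + 9).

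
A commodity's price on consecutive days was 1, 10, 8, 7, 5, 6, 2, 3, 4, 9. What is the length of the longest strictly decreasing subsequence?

5

Negate each value so 'decreasing' becomes 'increasing', then run patience tails on the negated sequence:
-1 → extends → [-1]
-10 → replaces -1 → [-10]
-8 → extends → [-10, -8]
-7 → extends → [-10, -8, -7]
-5 → extends → [-10, -8, -7, -5]
-6 → replaces -5 → [-10, -8, -7, -6]
-2 → extends → [-10, -8, -7, -6, -2]
-3 → replaces -2 → [-10, -8, -7, -6, -3]
-4 → replaces -3 → [-10, -8, -7, -6, -4]
-9 → replaces -8 → [-10, -9, -7, -6, -4]
Five tails, so the longest strictly decreasing subsequence of the original has length 5.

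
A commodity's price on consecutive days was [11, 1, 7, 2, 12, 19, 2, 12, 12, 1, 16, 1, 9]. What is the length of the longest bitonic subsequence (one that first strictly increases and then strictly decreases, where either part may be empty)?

inc[i] = longest strictly increasing subsequence ending at i; dec[i] = longest strictly decreasing subsequence starting at i:
i:      1  2  3  4  5  6  7  8  9 10 11 12 13
a[i]:  11  1  7  2 12 19  2 12 12  1 16  1  9
inc:    1  1  2  2  3  4  2  3  3  1  4  1  3
dec:    4  1  3  2  3  3  2  2  2  1  2  1  1
Best peak at i=6 (value 19): inc=4, dec=3, length 4+3−1 = 6.

6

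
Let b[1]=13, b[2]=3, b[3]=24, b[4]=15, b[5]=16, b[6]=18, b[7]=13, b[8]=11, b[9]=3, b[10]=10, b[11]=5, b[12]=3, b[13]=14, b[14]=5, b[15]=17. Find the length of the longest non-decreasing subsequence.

5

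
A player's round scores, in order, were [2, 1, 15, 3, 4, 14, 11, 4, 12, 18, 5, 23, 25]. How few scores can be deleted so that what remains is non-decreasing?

5

Fewest deletions = n − (longest non-decreasing subsequence).
Patience tails:
2 → extends → [2]
1 → replaces 2 → [1]
15 → extends → [1, 15]
3 → replaces 15 → [1, 3]
4 → extends → [1, 3, 4]
14 → extends → [1, 3, 4, 14]
11 → replaces 14 → [1, 3, 4, 11]
4 → replaces 11 → [1, 3, 4, 4]
12 → extends → [1, 3, 4, 4, 12]
18 → extends → [1, 3, 4, 4, 12, 18]
5 → replaces 12 → [1, 3, 4, 4, 5, 18]
23 → extends → [1, 3, 4, 4, 5, 18, 23]
25 → extends → [1, 3, 4, 4, 5, 18, 23, 25]
Longest non-decreasing subsequence has length 8, so deletions = 13 − 8 = 5.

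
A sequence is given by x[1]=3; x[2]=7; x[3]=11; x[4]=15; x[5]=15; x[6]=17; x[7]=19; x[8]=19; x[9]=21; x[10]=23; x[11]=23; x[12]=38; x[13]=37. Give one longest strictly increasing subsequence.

3, 7, 11, 15, 17, 19, 21, 23, 38

Patience tails give the LIS length; then backtrack through the dp parents:
3 → extends → [3]
7 → extends → [3, 7]
11 → extends → [3, 7, 11]
15 → extends → [3, 7, 11, 15]
15 → already a tail → [3, 7, 11, 15]
17 → extends → [3, 7, 11, 15, 17]
19 → extends → [3, 7, 11, 15, 17, 19]
19 → already a tail → [3, 7, 11, 15, 17, 19]
21 → extends → [3, 7, 11, 15, 17, 19, 21]
23 → extends → [3, 7, 11, 15, 17, 19, 21, 23]
23 → already a tail → [3, 7, 11, 15, 17, 19, 21, 23]
38 → extends → [3, 7, 11, 15, 17, 19, 21, 23, 38]
37 → replaces 38 → [3, 7, 11, 15, 17, 19, 21, 23, 37]
Length 9; one witness is 3, 7, 11, 15, 17, 19, 21, 23, 38.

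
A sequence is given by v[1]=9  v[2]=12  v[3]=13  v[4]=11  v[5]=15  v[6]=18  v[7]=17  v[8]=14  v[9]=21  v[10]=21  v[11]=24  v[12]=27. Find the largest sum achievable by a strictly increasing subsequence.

Let S[i] be the best sum of a strictly increasing subsequence ending at i:
i:       1   2   3   4   5   6   7   8   9  10  11  12
v[i]:    9  12  13  11  15  18  17  14  21  21  24  27
S:       9  21  34  20  49  67  66  48  88  88 112 139
Maximum is 139 (e.g. 9 + 12 + 13 + 15 + 18 + 21 + 24 + 27).

139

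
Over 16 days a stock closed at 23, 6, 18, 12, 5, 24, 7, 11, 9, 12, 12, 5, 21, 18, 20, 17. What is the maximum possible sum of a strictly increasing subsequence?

Let S[i] be the best sum of a strictly increasing subsequence ending at i:
i:      1  2  3  4  5  6  7  8  9 10 11 12 13 14 15 16
a[i]:  23  6 18 12  5 24  7 11  9 12 12  5 21 18 20 17
S:     23  6 24 18  5 48 13 24 22 36 36  5 57 54 74 53
Maximum is 74 (e.g. 6 + 7 + 11 + 12 + 18 + 20).

74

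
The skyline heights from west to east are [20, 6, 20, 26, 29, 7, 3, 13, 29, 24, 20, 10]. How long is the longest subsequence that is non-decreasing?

5

Track the smallest tail for each achievable length (allowing ties):
20 → extends → [20]
6 → replaces 20 → [6]
20 → extends → [6, 20]
26 → extends → [6, 20, 26]
29 → extends → [6, 20, 26, 29]
7 → replaces 20 → [6, 7, 26, 29]
3 → replaces 6 → [3, 7, 26, 29]
13 → replaces 26 → [3, 7, 13, 29]
29 → extends → [3, 7, 13, 29, 29]
24 → replaces 29 → [3, 7, 13, 24, 29]
20 → replaces 24 → [3, 7, 13, 20, 29]
10 → replaces 13 → [3, 7, 10, 20, 29]
Five tails, so the longest non-decreasing subsequence has length 5 (e.g. 20, 20, 26, 29, 29).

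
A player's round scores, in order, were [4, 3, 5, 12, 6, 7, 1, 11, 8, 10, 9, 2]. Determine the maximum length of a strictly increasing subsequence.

Let dp[i] be the length of the longest such subsequence ending at index i:
i:      1  2  3  4  5  6  7  8  9 10 11 12
a[i]:   4  3  5 12  6  7  1 11  8 10  9  2
dp:     1  1  2  3  3  4  1  5  5  6  6  2
Maximum dp value is 6.

6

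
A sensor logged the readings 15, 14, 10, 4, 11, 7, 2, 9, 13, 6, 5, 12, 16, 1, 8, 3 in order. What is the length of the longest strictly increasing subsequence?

Track the smallest tail for each achievable length (strict):
15 → extends → [15]
14 → replaces 15 → [14]
10 → replaces 14 → [10]
4 → replaces 10 → [4]
11 → extends → [4, 11]
7 → replaces 11 → [4, 7]
2 → replaces 4 → [2, 7]
9 → extends → [2, 7, 9]
13 → extends → [2, 7, 9, 13]
6 → replaces 7 → [2, 6, 9, 13]
5 → replaces 6 → [2, 5, 9, 13]
12 → replaces 13 → [2, 5, 9, 12]
16 → extends → [2, 5, 9, 12, 16]
1 → replaces 2 → [1, 5, 9, 12, 16]
8 → replaces 9 → [1, 5, 8, 12, 16]
3 → replaces 5 → [1, 3, 8, 12, 16]
Five tails, so the longest strictly increasing subsequence has length 5 (e.g. 4, 7, 9, 13, 16).

5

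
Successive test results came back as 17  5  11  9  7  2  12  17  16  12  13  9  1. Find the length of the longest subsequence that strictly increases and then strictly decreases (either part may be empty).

8

inc[i] = longest strictly increasing subsequence ending at i; dec[i] = longest strictly decreasing subsequence starting at i:
i:      1  2  3  4  5  6  7  8  9 10 11 12 13
a[i]:  17  5 11  9  7  2 12 17 16 12 13  9  1
inc:    1  1  2  2  2  1  3  4  4  3  4  3  1
dec:    6  3  5  4  3  2  3  5  4  3  3  2  1
Best peak at i=8 (value 17): inc=4, dec=5, length 4+5−1 = 8.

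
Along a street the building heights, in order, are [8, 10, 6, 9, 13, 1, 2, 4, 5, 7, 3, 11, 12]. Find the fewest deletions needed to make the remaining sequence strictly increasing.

Fewest deletions = n − (longest strictly increasing subsequence).
i:      1  2  3  4  5  6  7  8  9 10 11 12 13
a[i]:   8 10  6  9 13  1  2  4  5  7  3 11 12
dp:     1  2  1  2  3  1  2  3  4  5  3  6  7
max dp = 7, so deletions = 13 − 7 = 6.

6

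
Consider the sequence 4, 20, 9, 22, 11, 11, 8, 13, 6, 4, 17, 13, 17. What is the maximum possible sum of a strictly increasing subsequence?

Let S[i] be the best sum of a strictly increasing subsequence ending at i:
i:      1  2  3  4  5  6  7  8  9 10 11 12 13
a[i]:   4 20  9 22 11 11  8 13  6  4 17 13 17
S:      4 24 13 46 24 24 12 37 10  4 54 37 54
Maximum is 54 (e.g. 4 + 9 + 11 + 13 + 17).

54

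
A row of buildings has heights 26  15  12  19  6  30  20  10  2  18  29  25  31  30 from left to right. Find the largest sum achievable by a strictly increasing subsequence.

114

Let S[i] be the best sum of a strictly increasing subsequence ending at i:
i:       1   2   3   4   5   6   7   8   9  10  11  12  13  14
a[i]:   26  15  12  19   6  30  20  10   2  18  29  25  31  30
S:      26  15  12  34   6  64  54  16   2  34  83  79 114 113
Maximum is 114 (e.g. 15 + 19 + 20 + 29 + 31).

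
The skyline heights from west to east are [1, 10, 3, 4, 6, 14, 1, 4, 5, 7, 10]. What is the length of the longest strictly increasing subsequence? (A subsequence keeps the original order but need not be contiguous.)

6

Let dp[i] be the length of the longest such subsequence ending at index i:
i:      1  2  3  4  5  6  7  8  9 10 11
a[i]:   1 10  3  4  6 14  1  4  5  7 10
dp:     1  2  2  3  4  5  1  3  4  5  6
Maximum dp value is 6.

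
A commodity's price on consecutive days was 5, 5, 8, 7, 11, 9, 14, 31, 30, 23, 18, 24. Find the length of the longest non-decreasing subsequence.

Let dp[i] be the length of the longest such subsequence ending at index i:
i:      1  2  3  4  5  6  7  8  9 10 11 12
a[i]:   5  5  8  7 11  9 14 31 30 23 18 24
dp:     1  2  3  3  4  4  5  6  6  6  6  7
Maximum dp value is 7.

7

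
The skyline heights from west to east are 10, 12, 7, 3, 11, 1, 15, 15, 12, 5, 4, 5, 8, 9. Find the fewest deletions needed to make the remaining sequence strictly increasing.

Fewest deletions = n − (longest strictly increasing subsequence).
i:      1  2  3  4  5  6  7  8  9 10 11 12 13 14
a[i]:  10 12  7  3 11  1 15 15 12  5  4  5  8  9
dp:     1  2  1  1  2  1  3  3  3  2  2  3  4  5
max dp = 5, so deletions = 14 − 5 = 9.

9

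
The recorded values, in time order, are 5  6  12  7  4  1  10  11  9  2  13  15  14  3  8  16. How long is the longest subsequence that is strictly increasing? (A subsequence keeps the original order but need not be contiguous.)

8

Let dp[i] be the length of the longest such subsequence ending at index i:
i:      1  2  3  4  5  6  7  8  9 10 11 12 13 14 15 16
a[i]:   5  6 12  7  4  1 10 11  9  2 13 15 14  3  8 16
dp:     1  2  3  3  1  1  4  5  4  2  6  7  7  3  4  8
Maximum dp value is 8.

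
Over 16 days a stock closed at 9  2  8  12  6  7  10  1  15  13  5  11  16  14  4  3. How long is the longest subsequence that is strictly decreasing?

6

Let dp[i] be the longest strictly decreasing subsequence ending at i:
i:      1  2  3  4  5  6  7  8  9 10 11 12 13 14 15 16
a[i]:   9  2  8 12  6  7 10  1 15 13  5 11 16 14  4  3
dp:     1  2  2  1  3  3  2  4  1  2  4  3  1  2  5  6
Maximum is 6.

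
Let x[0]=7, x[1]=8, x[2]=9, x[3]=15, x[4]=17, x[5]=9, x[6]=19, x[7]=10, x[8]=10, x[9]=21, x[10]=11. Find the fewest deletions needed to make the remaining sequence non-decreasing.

4

Fewest deletions = n − (longest non-decreasing subsequence).
Patience tails:
7 → extends → [7]
8 → extends → [7, 8]
9 → extends → [7, 8, 9]
15 → extends → [7, 8, 9, 15]
17 → extends → [7, 8, 9, 15, 17]
9 → replaces 15 → [7, 8, 9, 9, 17]
19 → extends → [7, 8, 9, 9, 17, 19]
10 → replaces 17 → [7, 8, 9, 9, 10, 19]
10 → replaces 19 → [7, 8, 9, 9, 10, 10]
21 → extends → [7, 8, 9, 9, 10, 10, 21]
11 → replaces 21 → [7, 8, 9, 9, 10, 10, 11]
Longest non-decreasing subsequence has length 7, so deletions = 11 − 7 = 4.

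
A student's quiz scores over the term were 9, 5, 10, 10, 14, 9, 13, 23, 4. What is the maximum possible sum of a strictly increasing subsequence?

56

Let S[i] be the best sum of a strictly increasing subsequence ending at i:
i:      1  2  3  4  5  6  7  8  9
a[i]:   9  5 10 10 14  9 13 23  4
S:      9  5 19 19 33 14 32 56  4
Maximum is 56 (e.g. 9 + 10 + 14 + 23).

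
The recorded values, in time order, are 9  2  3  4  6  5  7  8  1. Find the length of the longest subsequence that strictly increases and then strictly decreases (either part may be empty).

inc[i] = longest strictly increasing subsequence ending at i; dec[i] = longest strictly decreasing subsequence starting at i:
i:     1 2 3 4 5 6 7 8 9
a[i]:  9 2 3 4 6 5 7 8 1
inc:   1 1 2 3 4 4 5 6 1
dec:   4 2 2 2 3 2 2 2 1
Best peak at i=8 (value 8): inc=6, dec=2, length 6+2−1 = 7.

7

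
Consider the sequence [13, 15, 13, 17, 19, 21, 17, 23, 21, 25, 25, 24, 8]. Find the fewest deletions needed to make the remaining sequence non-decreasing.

5

Fewest deletions = n − (longest non-decreasing subsequence).
Patience tails:
13 → extends → [13]
15 → extends → [13, 15]
13 → replaces 15 → [13, 13]
17 → extends → [13, 13, 17]
19 → extends → [13, 13, 17, 19]
21 → extends → [13, 13, 17, 19, 21]
17 → replaces 19 → [13, 13, 17, 17, 21]
23 → extends → [13, 13, 17, 17, 21, 23]
21 → replaces 23 → [13, 13, 17, 17, 21, 21]
25 → extends → [13, 13, 17, 17, 21, 21, 25]
25 → extends → [13, 13, 17, 17, 21, 21, 25, 25]
24 → replaces 25 → [13, 13, 17, 17, 21, 21, 24, 25]
8 → replaces 13 → [8, 13, 17, 17, 21, 21, 24, 25]
Longest non-decreasing subsequence has length 8, so deletions = 13 − 8 = 5.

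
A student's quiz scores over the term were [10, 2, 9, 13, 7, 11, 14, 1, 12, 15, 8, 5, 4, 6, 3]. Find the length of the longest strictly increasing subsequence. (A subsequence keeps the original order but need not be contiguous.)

Track the smallest tail for each achievable length (strict):
10 → extends → [10]
2 → replaces 10 → [2]
9 → extends → [2, 9]
13 → extends → [2, 9, 13]
7 → replaces 9 → [2, 7, 13]
11 → replaces 13 → [2, 7, 11]
14 → extends → [2, 7, 11, 14]
1 → replaces 2 → [1, 7, 11, 14]
12 → replaces 14 → [1, 7, 11, 12]
15 → extends → [1, 7, 11, 12, 15]
8 → replaces 11 → [1, 7, 8, 12, 15]
5 → replaces 7 → [1, 5, 8, 12, 15]
4 → replaces 5 → [1, 4, 8, 12, 15]
6 → replaces 8 → [1, 4, 6, 12, 15]
3 → replaces 4 → [1, 3, 6, 12, 15]
Five tails, so the longest strictly increasing subsequence has length 5 (e.g. 2, 9, 13, 14, 15).

5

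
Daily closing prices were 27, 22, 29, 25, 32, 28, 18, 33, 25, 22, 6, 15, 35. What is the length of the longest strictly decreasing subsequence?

Let dp[i] be the longest strictly decreasing subsequence ending at i:
i:      1  2  3  4  5  6  7  8  9 10 11 12 13
a[i]:  27 22 29 25 32 28 18 33 25 22  6 15 35
dp:     1  2  1  2  1  2  3  1  3  4  5  5  1
Maximum is 5.

5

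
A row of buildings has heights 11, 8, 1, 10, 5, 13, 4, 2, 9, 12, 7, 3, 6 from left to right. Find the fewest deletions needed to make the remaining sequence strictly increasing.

9

Fewest deletions = n − (longest strictly increasing subsequence).
i:      1  2  3  4  5  6  7  8  9 10 11 12 13
a[i]:  11  8  1 10  5 13  4  2  9 12  7  3  6
dp:     1  1  1  2  2  3  2  2  3  4  3  3  4
max dp = 4, so deletions = 13 − 4 = 9.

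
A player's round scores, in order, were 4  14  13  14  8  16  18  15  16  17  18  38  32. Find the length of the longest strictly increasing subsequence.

8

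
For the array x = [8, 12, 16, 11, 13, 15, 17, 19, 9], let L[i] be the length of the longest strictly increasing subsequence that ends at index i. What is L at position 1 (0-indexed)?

dp[i] = 1 + max{dp[j] : j<i, x[j]<x[i]} (or 1 if no such j):
i:      0  1  2  3  4  5  6  7  8
x[i]:   8 12 16 11 13 15 17 19  9
dp:     1  2  3  2  3  4  5  6  2
At index 1 the value is 2.

2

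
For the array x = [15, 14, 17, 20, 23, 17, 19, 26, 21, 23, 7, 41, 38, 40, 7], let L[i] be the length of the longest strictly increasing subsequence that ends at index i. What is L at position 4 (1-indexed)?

dp[i] = 1 + max{dp[j] : j<i, x[j]<x[i]} (or 1 if no such j):
i:      1  2  3  4  5  6  7  8  9 10 11 12 13 14 15
x[i]:  15 14 17 20 23 17 19 26 21 23  7 41 38 40  7
dp:     1  1  2  3  4  2  3  5  4  5  1  6  6  7  1
At index 4 the value is 3.

3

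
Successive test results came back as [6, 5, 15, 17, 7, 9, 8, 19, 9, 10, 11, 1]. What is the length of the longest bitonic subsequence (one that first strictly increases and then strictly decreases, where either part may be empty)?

7

inc[i] = longest strictly increasing subsequence ending at i; dec[i] = longest strictly decreasing subsequence starting at i:
i:      1  2  3  4  5  6  7  8  9 10 11 12
a[i]:   6  5 15 17  7  9  8 19  9 10 11  1
inc:    1  1  2  3  2  3  3  4  4  5  6  1
dec:    3  2  4  4  2  3  2  3  2  2  2  1
Best peak at i=11 (value 11): inc=6, dec=2, length 6+2−1 = 7.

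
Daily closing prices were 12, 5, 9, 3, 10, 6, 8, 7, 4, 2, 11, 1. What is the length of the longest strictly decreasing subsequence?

Let dp[i] be the longest strictly decreasing subsequence ending at i:
i:      1  2  3  4  5  6  7  8  9 10 11 12
a[i]:  12  5  9  3 10  6  8  7  4  2 11  1
dp:     1  2  2  3  2  3  3  4  5  6  2  7
Maximum is 7.

7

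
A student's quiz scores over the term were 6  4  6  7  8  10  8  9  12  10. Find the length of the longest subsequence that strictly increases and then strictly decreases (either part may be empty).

inc[i] = longest strictly increasing subsequence ending at i; dec[i] = longest strictly decreasing subsequence starting at i:
i:      1  2  3  4  5  6  7  8  9 10
a[i]:   6  4  6  7  8 10  8  9 12 10
inc:    1  1  2  3  4  5  4  5  6  6
dec:    2  1  1  1  1  2  1  1  2  1
Best peak at i=9 (value 12): inc=6, dec=2, length 6+2−1 = 7.

7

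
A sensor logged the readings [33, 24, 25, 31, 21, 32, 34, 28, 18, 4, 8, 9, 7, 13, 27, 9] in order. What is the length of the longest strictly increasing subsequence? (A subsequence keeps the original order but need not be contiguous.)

Track the smallest tail for each achievable length (strict):
33 → extends → [33]
24 → replaces 33 → [24]
25 → extends → [24, 25]
31 → extends → [24, 25, 31]
21 → replaces 24 → [21, 25, 31]
32 → extends → [21, 25, 31, 32]
34 → extends → [21, 25, 31, 32, 34]
28 → replaces 31 → [21, 25, 28, 32, 34]
18 → replaces 21 → [18, 25, 28, 32, 34]
4 → replaces 18 → [4, 25, 28, 32, 34]
8 → replaces 25 → [4, 8, 28, 32, 34]
9 → replaces 28 → [4, 8, 9, 32, 34]
7 → replaces 8 → [4, 7, 9, 32, 34]
13 → replaces 32 → [4, 7, 9, 13, 34]
27 → replaces 34 → [4, 7, 9, 13, 27]
9 → already a tail → [4, 7, 9, 13, 27]
Five tails, so the longest strictly increasing subsequence has length 5 (e.g. 24, 25, 31, 32, 34).

5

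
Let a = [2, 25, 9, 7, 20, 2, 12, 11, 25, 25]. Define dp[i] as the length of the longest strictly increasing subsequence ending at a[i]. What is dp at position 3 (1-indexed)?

dp[i] = 1 + max{dp[j] : j<i, a[j]<a[i]} (or 1 if no such j):
i:      1  2  3  4  5  6  7  8  9 10
a[i]:   2 25  9  7 20  2 12 11 25 25
dp:     1  2  2  2  3  1  3  3  4  4
At index 3 the value is 2.

2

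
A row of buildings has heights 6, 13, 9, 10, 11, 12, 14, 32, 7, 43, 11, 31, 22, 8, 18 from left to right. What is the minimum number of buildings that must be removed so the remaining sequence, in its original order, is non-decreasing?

7

Fewest deletions = n − (longest non-decreasing subsequence).
i:      1  2  3  4  5  6  7  8  9 10 11 12 13 14 15
a[i]:   6 13  9 10 11 12 14 32  7 43 11 31 22  8 18
dp:     1  2  2  3  4  5  6  7  2  8  5  7  7  3  7
max dp = 8, so deletions = 15 − 8 = 7.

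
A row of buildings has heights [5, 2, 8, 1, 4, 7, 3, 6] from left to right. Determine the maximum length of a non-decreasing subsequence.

3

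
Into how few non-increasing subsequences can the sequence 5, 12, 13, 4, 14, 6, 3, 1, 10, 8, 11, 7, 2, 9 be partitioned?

The minimum number of non-increasing subsequences covering a sequence equals the length of its longest strictly increasing subsequence.
LIS length is 4 (e.g. 5, 12, 13, 14), so 4 piles are needed.

4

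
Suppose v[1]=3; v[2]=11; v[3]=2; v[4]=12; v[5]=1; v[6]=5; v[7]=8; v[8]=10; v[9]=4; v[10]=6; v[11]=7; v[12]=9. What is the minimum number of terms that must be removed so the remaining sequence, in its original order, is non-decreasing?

7

Fewest deletions = n − (longest non-decreasing subsequence).
i:      1  2  3  4  5  6  7  8  9 10 11 12
v[i]:   3 11  2 12  1  5  8 10  4  6  7  9
dp:     1  2  1  3  1  2  3  4  2  3  4  5
max dp = 5, so deletions = 12 − 5 = 7.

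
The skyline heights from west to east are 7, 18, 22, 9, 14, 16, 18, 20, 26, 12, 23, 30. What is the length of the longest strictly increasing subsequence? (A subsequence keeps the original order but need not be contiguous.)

Track the smallest tail for each achievable length (strict):
7 → extends → [7]
18 → extends → [7, 18]
22 → extends → [7, 18, 22]
9 → replaces 18 → [7, 9, 22]
14 → replaces 22 → [7, 9, 14]
16 → extends → [7, 9, 14, 16]
18 → extends → [7, 9, 14, 16, 18]
20 → extends → [7, 9, 14, 16, 18, 20]
26 → extends → [7, 9, 14, 16, 18, 20, 26]
12 → replaces 14 → [7, 9, 12, 16, 18, 20, 26]
23 → replaces 26 → [7, 9, 12, 16, 18, 20, 23]
30 → extends → [7, 9, 12, 16, 18, 20, 23, 30]
Eight tails, so the longest strictly increasing subsequence has length 8 (e.g. 7, 9, 14, 16, 18, 20, 26, 30).

8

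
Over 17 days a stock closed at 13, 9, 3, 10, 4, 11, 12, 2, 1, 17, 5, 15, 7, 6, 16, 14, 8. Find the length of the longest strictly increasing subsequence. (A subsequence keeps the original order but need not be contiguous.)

6

Track the smallest tail for each achievable length (strict):
13 → extends → [13]
9 → replaces 13 → [9]
3 → replaces 9 → [3]
10 → extends → [3, 10]
4 → replaces 10 → [3, 4]
11 → extends → [3, 4, 11]
12 → extends → [3, 4, 11, 12]
2 → replaces 3 → [2, 4, 11, 12]
1 → replaces 2 → [1, 4, 11, 12]
17 → extends → [1, 4, 11, 12, 17]
5 → replaces 11 → [1, 4, 5, 12, 17]
15 → replaces 17 → [1, 4, 5, 12, 15]
7 → replaces 12 → [1, 4, 5, 7, 15]
6 → replaces 7 → [1, 4, 5, 6, 15]
16 → extends → [1, 4, 5, 6, 15, 16]
14 → replaces 15 → [1, 4, 5, 6, 14, 16]
8 → replaces 14 → [1, 4, 5, 6, 8, 16]
Six tails, so the longest strictly increasing subsequence has length 6 (e.g. 9, 10, 11, 12, 15, 16).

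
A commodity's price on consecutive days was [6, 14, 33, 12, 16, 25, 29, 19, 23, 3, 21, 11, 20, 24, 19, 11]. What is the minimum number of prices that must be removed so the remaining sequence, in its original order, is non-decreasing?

Fewest deletions = n − (longest non-decreasing subsequence).
Patience tails:
6 → extends → [6]
14 → extends → [6, 14]
33 → extends → [6, 14, 33]
12 → replaces 14 → [6, 12, 33]
16 → replaces 33 → [6, 12, 16]
25 → extends → [6, 12, 16, 25]
29 → extends → [6, 12, 16, 25, 29]
19 → replaces 25 → [6, 12, 16, 19, 29]
23 → replaces 29 → [6, 12, 16, 19, 23]
3 → replaces 6 → [3, 12, 16, 19, 23]
21 → replaces 23 → [3, 12, 16, 19, 21]
11 → replaces 12 → [3, 11, 16, 19, 21]
20 → replaces 21 → [3, 11, 16, 19, 20]
24 → extends → [3, 11, 16, 19, 20, 24]
19 → replaces 20 → [3, 11, 16, 19, 19, 24]
11 → replaces 16 → [3, 11, 11, 19, 19, 24]
Longest non-decreasing subsequence has length 6, so deletions = 16 − 6 = 10.

10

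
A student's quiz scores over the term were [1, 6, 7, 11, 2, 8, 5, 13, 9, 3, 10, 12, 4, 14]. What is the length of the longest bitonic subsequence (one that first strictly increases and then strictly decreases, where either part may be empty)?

inc[i] = longest strictly increasing subsequence ending at i; dec[i] = longest strictly decreasing subsequence starting at i:
i:      1  2  3  4  5  6  7  8  9 10 11 12 13 14
a[i]:   1  6  7 11  2  8  5 13  9  3 10 12  4 14
inc:    1  2  3  4  2  4  3  5  5  3  6  7  4  8
dec:    1  3  3  4  1  3  2  3  2  1  2  2  1  1
Best peak at i=12 (value 12): inc=7, dec=2, length 7+2−1 = 8.

8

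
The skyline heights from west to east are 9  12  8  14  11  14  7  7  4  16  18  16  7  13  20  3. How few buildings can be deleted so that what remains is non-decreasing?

9

Fewest deletions = n − (longest non-decreasing subsequence).
i:      1  2  3  4  5  6  7  8  9 10 11 12 13 14 15 16
a[i]:   9 12  8 14 11 14  7  7  4 16 18 16  7 13 20  3
dp:     1  2  1  3  2  4  1  2  1  5  6  6  3  4  7  1
max dp = 7, so deletions = 16 − 7 = 9.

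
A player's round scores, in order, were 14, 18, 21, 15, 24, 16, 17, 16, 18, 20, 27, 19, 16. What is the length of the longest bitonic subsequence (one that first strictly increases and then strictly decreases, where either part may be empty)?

inc[i] = longest strictly increasing subsequence ending at i; dec[i] = longest strictly decreasing subsequence starting at i:
i:      1  2  3  4  5  6  7  8  9 10 11 12 13
a[i]:  14 18 21 15 24 16 17 16 18 20 27 19 16
inc:    1  2  3  2  4  3  4  3  5  6  7  6  3
dec:    1  3  4  1  4  1  2  1  2  3  3  2  1
Best peak at i=11 (value 27): inc=7, dec=3, length 7+3−1 = 9.

9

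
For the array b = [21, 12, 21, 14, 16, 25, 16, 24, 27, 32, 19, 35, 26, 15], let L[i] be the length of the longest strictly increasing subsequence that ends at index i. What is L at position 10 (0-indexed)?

dp[i] = 1 + max{dp[j] : j<i, b[j]<b[i]} (or 1 if no such j):
i:      0  1  2  3  4  5  6  7  8  9 10 11 12 13
b[i]:  21 12 21 14 16 25 16 24 27 32 19 35 26 15
dp:     1  1  2  2  3  4  3  4  5  6  4  7  5  3
At index 10 the value is 4.

4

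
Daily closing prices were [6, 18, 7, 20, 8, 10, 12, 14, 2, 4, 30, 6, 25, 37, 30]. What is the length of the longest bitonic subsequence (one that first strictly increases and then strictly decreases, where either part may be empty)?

inc[i] = longest strictly increasing subsequence ending at i; dec[i] = longest strictly decreasing subsequence starting at i:
i:      1  2  3  4  5  6  7  8  9 10 11 12 13 14 15
a[i]:   6 18  7 20  8 10 12 14  2  4 30  6 25 37 30
inc:    1  2  2  3  3  4  5  6  1  2  7  3  7  8  8
dec:    2  3  2  3  2  2  2  2  1  1  2  1  1  2  1
Best peak at i=14 (value 37): inc=8, dec=2, length 8+2−1 = 9.

9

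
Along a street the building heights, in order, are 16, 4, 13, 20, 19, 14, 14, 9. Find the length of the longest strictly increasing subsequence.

3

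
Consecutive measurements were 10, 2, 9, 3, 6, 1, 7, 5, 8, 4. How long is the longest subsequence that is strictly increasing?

Track the smallest tail for each achievable length (strict):
10 → extends → [10]
2 → replaces 10 → [2]
9 → extends → [2, 9]
3 → replaces 9 → [2, 3]
6 → extends → [2, 3, 6]
1 → replaces 2 → [1, 3, 6]
7 → extends → [1, 3, 6, 7]
5 → replaces 6 → [1, 3, 5, 7]
8 → extends → [1, 3, 5, 7, 8]
4 → replaces 5 → [1, 3, 4, 7, 8]
Five tails, so the longest strictly increasing subsequence has length 5 (e.g. 2, 3, 6, 7, 8).

5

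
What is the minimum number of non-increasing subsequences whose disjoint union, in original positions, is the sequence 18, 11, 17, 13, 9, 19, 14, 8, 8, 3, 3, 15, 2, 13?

Place each on the leftmost legal pile:
18 → new pile 1 (tops now [18])
11 → pile 1 (tops now [11])
17 → new pile 2 (tops now [11, 17])
13 → pile 2 (tops now [11, 13])
9 → pile 1 (tops now [9, 13])
19 → new pile 3 (tops now [9, 13, 19])
14 → pile 3 (tops now [9, 13, 14])
8 → pile 1 (tops now [8, 13, 14])
8 → pile 1 (tops now [8, 13, 14])
3 → pile 1 (tops now [3, 13, 14])
3 → pile 1 (tops now [3, 13, 14])
15 → new pile 4 (tops now [3, 13, 14, 15])
2 → pile 1 (tops now [2, 13, 14, 15])
13 → pile 2 (tops now [2, 13, 14, 15])
Four piles.

4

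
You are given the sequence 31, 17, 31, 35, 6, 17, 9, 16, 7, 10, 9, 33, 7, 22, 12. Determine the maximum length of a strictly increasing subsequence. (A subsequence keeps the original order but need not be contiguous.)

Track the smallest tail for each achievable length (strict):
31 → extends → [31]
17 → replaces 31 → [17]
31 → extends → [17, 31]
35 → extends → [17, 31, 35]
6 → replaces 17 → [6, 31, 35]
17 → replaces 31 → [6, 17, 35]
9 → replaces 17 → [6, 9, 35]
16 → replaces 35 → [6, 9, 16]
7 → replaces 9 → [6, 7, 16]
10 → replaces 16 → [6, 7, 10]
9 → replaces 10 → [6, 7, 9]
33 → extends → [6, 7, 9, 33]
7 → already a tail → [6, 7, 9, 33]
22 → replaces 33 → [6, 7, 9, 22]
12 → replaces 22 → [6, 7, 9, 12]
Four tails, so the longest strictly increasing subsequence has length 4 (e.g. 6, 9, 16, 33).

4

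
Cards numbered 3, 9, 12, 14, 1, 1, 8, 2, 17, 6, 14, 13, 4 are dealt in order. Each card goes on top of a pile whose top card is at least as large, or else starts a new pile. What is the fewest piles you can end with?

Place each on the leftmost legal pile:
3 → new pile 1 (tops now [3])
9 → new pile 2 (tops now [3, 9])
12 → new pile 3 (tops now [3, 9, 12])
14 → new pile 4 (tops now [3, 9, 12, 14])
1 → pile 1 (tops now [1, 9, 12, 14])
1 → pile 1 (tops now [1, 9, 12, 14])
8 → pile 2 (tops now [1, 8, 12, 14])
2 → pile 2 (tops now [1, 2, 12, 14])
17 → new pile 5 (tops now [1, 2, 12, 14, 17])
6 → pile 3 (tops now [1, 2, 6, 14, 17])
14 → pile 4 (tops now [1, 2, 6, 14, 17])
13 → pile 4 (tops now [1, 2, 6, 13, 17])
4 → pile 3 (tops now [1, 2, 4, 13, 17])
Five piles.

5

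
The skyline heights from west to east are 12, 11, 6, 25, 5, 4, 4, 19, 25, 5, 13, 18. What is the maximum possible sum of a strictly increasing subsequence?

Let S[i] be the best sum of a strictly increasing subsequence ending at i:
i:      1  2  3  4  5  6  7  8  9 10 11 12
a[i]:  12 11  6 25  5  4  4 19 25  5 13 18
S:     12 11  6 37  5  4  4 31 56  9 25 43
Maximum is 56 (e.g. 12 + 19 + 25).

56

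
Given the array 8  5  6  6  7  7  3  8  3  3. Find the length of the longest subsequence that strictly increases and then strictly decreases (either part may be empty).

inc[i] = longest strictly increasing subsequence ending at i; dec[i] = longest strictly decreasing subsequence starting at i:
i:      1  2  3  4  5  6  7  8  9 10
a[i]:   8  5  6  6  7  7  3  8  3  3
inc:    1  1  2  2  3  3  1  4  1  1
dec:    3  2  2  2  2  2  1  2  1  1
Best peak at i=8 (value 8): inc=4, dec=2, length 4+2−1 = 5.

5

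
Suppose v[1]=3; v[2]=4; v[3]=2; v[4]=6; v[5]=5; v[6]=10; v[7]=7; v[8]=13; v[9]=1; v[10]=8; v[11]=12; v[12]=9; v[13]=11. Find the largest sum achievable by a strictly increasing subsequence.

Let S[i] be the best sum of a strictly increasing subsequence ending at i:
i:      1  2  3  4  5  6  7  8  9 10 11 12 13
v[i]:   3  4  2  6  5 10  7 13  1  8 12  9 11
S:      3  7  2 13 12 23 20 36  1 28 40 37 48
Maximum is 48 (e.g. 3 + 4 + 6 + 7 + 8 + 9 + 11).

48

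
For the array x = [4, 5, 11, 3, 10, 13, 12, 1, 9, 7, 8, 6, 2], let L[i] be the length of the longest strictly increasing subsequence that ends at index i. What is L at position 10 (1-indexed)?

3

dp[i] = 1 + max{dp[j] : j<i, x[j]<x[i]} (or 1 if no such j):
i:      1  2  3  4  5  6  7  8  9 10 11 12 13
x[i]:   4  5 11  3 10 13 12  1  9  7  8  6  2
dp:     1  2  3  1  3  4  4  1  3  3  4  3  2
At index 10 the value is 3.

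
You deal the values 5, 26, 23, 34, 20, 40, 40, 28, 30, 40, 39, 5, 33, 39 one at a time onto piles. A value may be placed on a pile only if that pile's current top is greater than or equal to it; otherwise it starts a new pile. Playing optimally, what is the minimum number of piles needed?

Place each on the leftmost legal pile:
5 → new pile 1 (tops now [5])
26 → new pile 2 (tops now [5, 26])
23 → pile 2 (tops now [5, 23])
34 → new pile 3 (tops now [5, 23, 34])
20 → pile 2 (tops now [5, 20, 34])
40 → new pile 4 (tops now [5, 20, 34, 40])
40 → pile 4 (tops now [5, 20, 34, 40])
28 → pile 3 (tops now [5, 20, 28, 40])
30 → pile 4 (tops now [5, 20, 28, 30])
40 → new pile 5 (tops now [5, 20, 28, 30, 40])
39 → pile 5 (tops now [5, 20, 28, 30, 39])
5 → pile 1 (tops now [5, 20, 28, 30, 39])
33 → pile 5 (tops now [5, 20, 28, 30, 33])
39 → new pile 6 (tops now [5, 20, 28, 30, 33, 39])
Six piles.

6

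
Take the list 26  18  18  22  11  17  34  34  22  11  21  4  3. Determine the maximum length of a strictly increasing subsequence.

Track the smallest tail for each achievable length (strict):
26 → extends → [26]
18 → replaces 26 → [18]
18 → already a tail → [18]
22 → extends → [18, 22]
11 → replaces 18 → [11, 22]
17 → replaces 22 → [11, 17]
34 → extends → [11, 17, 34]
34 → already a tail → [11, 17, 34]
22 → replaces 34 → [11, 17, 22]
11 → already a tail → [11, 17, 22]
21 → replaces 22 → [11, 17, 21]
4 → replaces 11 → [4, 17, 21]
3 → replaces 4 → [3, 17, 21]
Three tails, so the longest strictly increasing subsequence has length 3 (e.g. 18, 22, 34).

3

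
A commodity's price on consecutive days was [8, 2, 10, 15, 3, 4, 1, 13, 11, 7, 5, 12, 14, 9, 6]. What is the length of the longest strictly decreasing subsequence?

5

Negate each value so 'decreasing' becomes 'increasing', then run patience tails on the negated sequence:
-8 → extends → [-8]
-2 → extends → [-8, -2]
-10 → replaces -8 → [-10, -2]
-15 → replaces -10 → [-15, -2]
-3 → replaces -2 → [-15, -3]
-4 → replaces -3 → [-15, -4]
-1 → extends → [-15, -4, -1]
-13 → replaces -4 → [-15, -13, -1]
-11 → replaces -1 → [-15, -13, -11]
-7 → extends → [-15, -13, -11, -7]
-5 → extends → [-15, -13, -11, -7, -5]
-12 → replaces -11 → [-15, -13, -12, -7, -5]
-14 → replaces -13 → [-15, -14, -12, -7, -5]
-9 → replaces -7 → [-15, -14, -12, -9, -5]
-6 → replaces -5 → [-15, -14, -12, -9, -6]
Five tails, so the longest strictly decreasing subsequence of the original has length 5.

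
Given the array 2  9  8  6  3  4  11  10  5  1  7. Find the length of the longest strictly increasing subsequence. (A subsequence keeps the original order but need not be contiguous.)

Track the smallest tail for each achievable length (strict):
2 → extends → [2]
9 → extends → [2, 9]
8 → replaces 9 → [2, 8]
6 → replaces 8 → [2, 6]
3 → replaces 6 → [2, 3]
4 → extends → [2, 3, 4]
11 → extends → [2, 3, 4, 11]
10 → replaces 11 → [2, 3, 4, 10]
5 → replaces 10 → [2, 3, 4, 5]
1 → replaces 2 → [1, 3, 4, 5]
7 → extends → [1, 3, 4, 5, 7]
Five tails, so the longest strictly increasing subsequence has length 5 (e.g. 2, 3, 4, 5, 7).

5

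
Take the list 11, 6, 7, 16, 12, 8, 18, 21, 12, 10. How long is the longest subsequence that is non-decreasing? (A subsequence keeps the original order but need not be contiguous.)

Track the smallest tail for each achievable length (allowing ties):
11 → extends → [11]
6 → replaces 11 → [6]
7 → extends → [6, 7]
16 → extends → [6, 7, 16]
12 → replaces 16 → [6, 7, 12]
8 → replaces 12 → [6, 7, 8]
18 → extends → [6, 7, 8, 18]
21 → extends → [6, 7, 8, 18, 21]
12 → replaces 18 → [6, 7, 8, 12, 21]
10 → replaces 12 → [6, 7, 8, 10, 21]
Five tails, so the longest non-decreasing subsequence has length 5 (e.g. 6, 7, 16, 18, 21).

5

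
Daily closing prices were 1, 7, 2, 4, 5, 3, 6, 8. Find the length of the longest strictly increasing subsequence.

Let dp[i] be the length of the longest such subsequence ending at index i:
i:     1 2 3 4 5 6 7 8
a[i]:  1 7 2 4 5 3 6 8
dp:    1 2 2 3 4 3 5 6
Maximum dp value is 6.

6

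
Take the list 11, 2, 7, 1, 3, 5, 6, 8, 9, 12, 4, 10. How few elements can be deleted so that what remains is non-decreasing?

5

Fewest deletions = n − (longest non-decreasing subsequence).
Patience tails:
11 → extends → [11]
2 → replaces 11 → [2]
7 → extends → [2, 7]
1 → replaces 2 → [1, 7]
3 → replaces 7 → [1, 3]
5 → extends → [1, 3, 5]
6 → extends → [1, 3, 5, 6]
8 → extends → [1, 3, 5, 6, 8]
9 → extends → [1, 3, 5, 6, 8, 9]
12 → extends → [1, 3, 5, 6, 8, 9, 12]
4 → replaces 5 → [1, 3, 4, 6, 8, 9, 12]
10 → replaces 12 → [1, 3, 4, 6, 8, 9, 10]
Longest non-decreasing subsequence has length 7, so deletions = 12 − 7 = 5.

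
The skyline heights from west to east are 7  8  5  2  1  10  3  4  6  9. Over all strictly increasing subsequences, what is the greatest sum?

Let S[i] be the best sum of a strictly increasing subsequence ending at i:
i:      1  2  3  4  5  6  7  8  9 10
a[i]:   7  8  5  2  1 10  3  4  6  9
S:      7 15  5  2  1 25  5  9 15 24
Maximum is 25 (e.g. 7 + 8 + 10).

25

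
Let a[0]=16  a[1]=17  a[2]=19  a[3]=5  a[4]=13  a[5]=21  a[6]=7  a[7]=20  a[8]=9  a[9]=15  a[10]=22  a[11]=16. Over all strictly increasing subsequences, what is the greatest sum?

95

Let S[i] be the best sum of a strictly increasing subsequence ending at i:
i:      0  1  2  3  4  5  6  7  8  9 10 11
a[i]:  16 17 19  5 13 21  7 20  9 15 22 16
S:     16 33 52  5 18 73 12 72 21 36 95 52
Maximum is 95 (e.g. 16 + 17 + 19 + 21 + 22).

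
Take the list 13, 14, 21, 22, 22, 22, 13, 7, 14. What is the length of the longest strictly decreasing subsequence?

3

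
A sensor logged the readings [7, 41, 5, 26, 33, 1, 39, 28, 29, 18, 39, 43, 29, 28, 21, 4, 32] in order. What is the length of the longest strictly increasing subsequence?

Let dp[i] be the length of the longest such subsequence ending at index i:
i:      1  2  3  4  5  6  7  8  9 10 11 12 13 14 15 16 17
a[i]:   7 41  5 26 33  1 39 28 29 18 39 43 29 28 21  4 32
dp:     1  2  1  2  3  1  4  3  4  2  5  6  4  3  3  2  5
Maximum dp value is 6.

6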